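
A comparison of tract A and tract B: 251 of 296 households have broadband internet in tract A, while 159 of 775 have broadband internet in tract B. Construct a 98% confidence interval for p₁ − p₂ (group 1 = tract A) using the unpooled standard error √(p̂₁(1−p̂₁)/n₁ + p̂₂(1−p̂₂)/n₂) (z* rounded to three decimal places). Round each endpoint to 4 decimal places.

(0.5837, 0.7019)

p̂₁ = 251/296 = 0.84797, p̂₂ = 159/775 = 0.20516; p̂₁ − p̂₂ = 0.64281.
Unpooled SE = √(p̂₁(1−p̂₁)/n₁ + p̂₂(1−p̂₂)/n₂) = √(0.000435523 + 0.000210413) = 0.025415.
For 98% confidence, z* = 2.326. Margin of error = 0.05912.
So the interval runs from 0.5837 to 0.7019.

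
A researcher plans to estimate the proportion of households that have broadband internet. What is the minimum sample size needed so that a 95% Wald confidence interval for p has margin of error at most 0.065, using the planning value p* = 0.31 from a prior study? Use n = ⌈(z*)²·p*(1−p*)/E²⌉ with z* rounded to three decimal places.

z* = 1.960 at the 95% level.
p*(1−p*) = 0.31·0.69 = 0.2139.
(z*)²·p*(1−p*)/E² = 3.841600·0.2139/0.004225 = 194.490.
⌈194.490⌉ = 195.

n = 195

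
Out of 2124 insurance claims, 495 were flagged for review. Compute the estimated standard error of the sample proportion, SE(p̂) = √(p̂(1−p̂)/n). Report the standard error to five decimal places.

With x = 495 successes in n = 2124, p̂ = 0.23305.
p̂(1−p̂) = 0.178738.
SE = √(0.178738/2124) = √0.000084152 = 0.00917.

SE = 0.00917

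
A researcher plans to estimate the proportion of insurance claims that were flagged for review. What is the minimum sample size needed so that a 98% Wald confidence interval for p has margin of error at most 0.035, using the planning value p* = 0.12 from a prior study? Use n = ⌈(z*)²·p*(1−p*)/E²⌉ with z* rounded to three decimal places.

n = 467

For 98% confidence, z* = 2.326.
p*(1−p*) = 0.1056.
Required n before rounding: 5.410276 × 0.1056 / 0.035² = 466.388.
⌈466.388⌉ = 467.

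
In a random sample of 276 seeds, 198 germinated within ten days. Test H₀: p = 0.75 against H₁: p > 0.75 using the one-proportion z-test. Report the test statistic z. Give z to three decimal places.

z = -1.251

Sample proportion p̂ = 198/276 = 0.71739.
Under H₀, SE = √(p₀(1−p₀)/n) = √(0.75·0.25/276) = √0.000679348 = 0.026064.
Test statistic: z = -0.03261/0.026064 = -1.251.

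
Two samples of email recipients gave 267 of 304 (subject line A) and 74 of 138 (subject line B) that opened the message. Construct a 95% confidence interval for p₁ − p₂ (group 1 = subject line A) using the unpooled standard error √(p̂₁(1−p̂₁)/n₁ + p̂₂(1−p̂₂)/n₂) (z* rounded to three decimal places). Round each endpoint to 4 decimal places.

p̂₁ = 0.87829, p̂₂ = 0.53623, so the observed difference is 0.34206.
SE = √(0.000351635 + 0.001802082) = √0.002153717 = 0.046408.
The 95% critical value is z* = 1.960. Margin = 1.960·0.046408 = 0.09096.
So the interval runs from 0.2511 to 0.4330.

(0.2511, 0.4330)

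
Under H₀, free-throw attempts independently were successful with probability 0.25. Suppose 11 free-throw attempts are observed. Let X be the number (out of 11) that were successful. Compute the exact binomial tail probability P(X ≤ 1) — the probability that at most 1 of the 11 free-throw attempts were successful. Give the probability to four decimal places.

X is binomial with n = 11 and p = 0.25.
P(X ≤ 1) = C(11,0)·0.25^0·0.75^11 + C(11,1)·0.25^1·0.75^10.
= 0.042235 + 0.154862 = 0.1971.

P = 0.1971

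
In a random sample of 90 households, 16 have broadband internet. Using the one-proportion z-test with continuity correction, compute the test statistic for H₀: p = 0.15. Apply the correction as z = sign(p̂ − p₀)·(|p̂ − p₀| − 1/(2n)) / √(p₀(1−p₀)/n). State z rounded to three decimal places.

Sample proportion p̂ = 16/90 = 0.17778. p̂ − p₀ = 0.027778.
Continuity correction 1/(2n) = 1/180 = 0.005556.
Corrected numerator: |0.027778| − 0.005556 = 0.022222.
SE₀ = √(0.15·0.85/90) = 0.037639.
z = +0.022222/0.037639 = 0.590.

z = 0.590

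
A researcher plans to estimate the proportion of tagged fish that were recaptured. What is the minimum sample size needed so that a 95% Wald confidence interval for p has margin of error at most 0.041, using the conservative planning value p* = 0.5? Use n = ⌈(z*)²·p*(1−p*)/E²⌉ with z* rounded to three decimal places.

The 95% critical value is z* = 1.960.
p*(1−p*) = 0.50·0.50 = 0.2500.
(z*)²·p*(1−p*)/E² = 3.841600·0.2500/0.001681 = 571.327.
⌈571.327⌉ = 572.

n = 572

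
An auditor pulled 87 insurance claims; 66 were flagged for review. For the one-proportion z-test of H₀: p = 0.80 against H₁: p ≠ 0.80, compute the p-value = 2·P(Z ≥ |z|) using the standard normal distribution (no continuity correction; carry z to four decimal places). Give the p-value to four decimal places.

The sample proportion is 66/87 = 0.75862.
Null standard error: √(0.80·0.20/87) = √0.001839080 = 0.042885.
Test statistic (full precision, shown to 4 dp): z = (66/87 − 0.80)/SE₀ ≈ -0.9649.
p-value = 2·P(Z ≥ |z|) with z = -0.9649 → 0.3346.

p-value = 0.3346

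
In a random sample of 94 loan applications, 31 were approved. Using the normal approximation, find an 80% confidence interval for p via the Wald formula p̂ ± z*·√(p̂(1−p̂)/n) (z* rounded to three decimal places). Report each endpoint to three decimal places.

(0.268, 0.392)

p̂ = 31/94 = 0.32979.
Standard error of p̂: √(0.221028/94) = √0.002351358 = 0.048491.
z* = 1.282 at the 80% level.
Margin = 1.282·0.048491 = 0.06217.
Interval: 0.32979 ± 0.06217 → (0.268, 0.392).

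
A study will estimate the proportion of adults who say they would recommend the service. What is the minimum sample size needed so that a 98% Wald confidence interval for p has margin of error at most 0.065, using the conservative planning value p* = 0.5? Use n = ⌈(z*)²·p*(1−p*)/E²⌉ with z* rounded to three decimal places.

n = 321

For 98% confidence, z* = 2.326.
p*(1−p*) = 0.2500.
Required n before rounding: 5.410276 × 0.2500 / 0.065² = 320.135.
Rounding up, n = 321.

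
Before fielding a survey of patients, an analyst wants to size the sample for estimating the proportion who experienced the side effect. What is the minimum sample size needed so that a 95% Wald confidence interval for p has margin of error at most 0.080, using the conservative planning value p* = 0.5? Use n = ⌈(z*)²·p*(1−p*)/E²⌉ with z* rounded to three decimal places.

n = 151

For 95% confidence, z* = 1.960.
p*(1−p*) = 0.50·0.50 = 0.2500.
(z*)²·p*(1−p*)/E² = 3.841600·0.2500/0.006400 = 150.062.
Rounding up, n = 151.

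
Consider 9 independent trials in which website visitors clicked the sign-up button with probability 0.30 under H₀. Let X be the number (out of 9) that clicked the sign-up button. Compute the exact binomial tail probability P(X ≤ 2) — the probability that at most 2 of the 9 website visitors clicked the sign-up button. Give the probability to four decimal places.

P = 0.4628

X is binomial with n = 9 and p = 0.30.
P(X ≤ 2) = C(9,0)·0.30^0·0.70^9 + C(9,1)·0.30^1·0.70^8 + C(9,2)·0.30^2·0.70^7.
= 0.040354 + 0.155650 + 0.266828 = 0.4628.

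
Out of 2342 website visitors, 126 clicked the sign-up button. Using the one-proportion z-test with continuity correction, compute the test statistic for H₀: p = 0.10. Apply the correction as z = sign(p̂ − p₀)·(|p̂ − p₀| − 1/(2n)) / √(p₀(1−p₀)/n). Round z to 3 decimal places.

z = -7.418

The sample proportion is 126/2342 = 0.05380. p̂ − p₀ = -0.046200.
1/(2n) = 0.000213.
Corrected numerator: |-0.046200| − 0.000213 = 0.045987.
Null standard error: √(0.10·0.90/2342) = √0.000038429 = 0.006199.
z = (−)0.045987/0.006199 = -7.418.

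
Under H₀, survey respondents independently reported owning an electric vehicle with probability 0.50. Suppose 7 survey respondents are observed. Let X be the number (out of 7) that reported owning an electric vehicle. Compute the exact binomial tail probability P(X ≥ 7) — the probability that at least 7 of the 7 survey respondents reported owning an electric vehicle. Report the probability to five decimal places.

X is binomial with n = 7 and p = 0.50.
P(X ≥ 7) = C(7,7)·0.50^7·0.50^0.
= 0.007812 = 0.00781.

P = 0.00781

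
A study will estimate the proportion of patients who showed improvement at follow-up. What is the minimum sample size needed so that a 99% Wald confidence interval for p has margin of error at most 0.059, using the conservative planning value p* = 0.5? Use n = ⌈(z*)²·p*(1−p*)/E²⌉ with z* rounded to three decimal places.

n = 477

z* = 2.576 at the 99% level.
p*(1−p*) = 0.50·0.50 = 0.2500.
Required n before rounding: 6.635776 × 0.2500 / 0.059² = 476.571.
⌈476.571⌉ = 477.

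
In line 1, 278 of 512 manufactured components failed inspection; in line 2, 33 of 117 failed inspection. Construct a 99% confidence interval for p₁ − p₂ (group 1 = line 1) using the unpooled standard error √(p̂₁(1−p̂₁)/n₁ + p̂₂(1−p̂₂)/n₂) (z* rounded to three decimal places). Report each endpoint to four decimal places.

(0.1397, 0.3822)

p̂₁ = 0.54297, p̂₂ = 0.28205, so the observed difference is 0.26092.
SE = √(0.000484675 + 0.001730755) = √0.002215430 = 0.047068.
For 99% confidence, z* = 2.576. Margin of error = 0.12125.
CI: 0.26092 ± 0.12125 = (0.1397, 0.3822).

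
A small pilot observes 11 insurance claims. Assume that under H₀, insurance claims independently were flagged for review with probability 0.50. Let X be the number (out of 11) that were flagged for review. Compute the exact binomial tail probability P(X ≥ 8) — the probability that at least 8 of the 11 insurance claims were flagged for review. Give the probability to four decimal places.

X ~ Binomial(n=11, p=0.50).
P(X ≥ 8) = C(11,8)·0.50^8·0.50^3 + C(11,9)·0.50^9·0.50^2 + C(11,10)·0.50^10·0.50^1 + C(11,11)·0.50^11·0.50^0.
= 0.080566 + 0.026855 + 0.005371 + 0.000488 = 0.1133.

P = 0.1133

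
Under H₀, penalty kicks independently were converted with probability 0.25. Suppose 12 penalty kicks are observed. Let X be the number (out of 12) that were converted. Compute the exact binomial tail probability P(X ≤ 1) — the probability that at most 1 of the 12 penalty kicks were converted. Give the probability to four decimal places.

P = 0.1584

X is binomial with n = 12 and p = 0.25.
P(X ≤ 1) = C(12,0)·0.25^0·0.75^12 + C(12,1)·0.25^1·0.75^11.
= 0.031676 + 0.126705 = 0.1584.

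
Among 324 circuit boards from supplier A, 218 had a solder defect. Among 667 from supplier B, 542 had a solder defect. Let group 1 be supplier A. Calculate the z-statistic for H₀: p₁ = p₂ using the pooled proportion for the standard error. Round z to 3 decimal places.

z = -4.881

Sample proportions: p̂₁ = 218/324 = 0.67284 and p̂₂ = 542/667 = 0.81259.
Pooled p̂ = (218+542)/(324+667) = 760/991 = 0.76690.
Pooled SE = √[0.1787633·0.00458567] ≈ 0.028631.
z = -0.13975/0.028631 = -4.881.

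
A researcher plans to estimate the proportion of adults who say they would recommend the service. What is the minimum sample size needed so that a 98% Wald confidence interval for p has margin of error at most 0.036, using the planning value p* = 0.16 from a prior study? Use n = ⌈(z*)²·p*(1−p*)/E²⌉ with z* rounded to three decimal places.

n = 562

The 98% critical value is z* = 2.326.
p*(1−p*) = 0.16·0.84 = 0.1344.
(z*)²·p*(1−p*)/E² = 5.410276·0.1344/0.001296 = 561.066.
Rounding up, n = 562.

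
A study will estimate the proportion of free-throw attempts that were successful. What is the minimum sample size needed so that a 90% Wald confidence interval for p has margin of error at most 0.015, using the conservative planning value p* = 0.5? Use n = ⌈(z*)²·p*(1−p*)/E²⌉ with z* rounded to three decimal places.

The 90% critical value is z* = 1.645.
p*(1−p*) = 0.2500.
(z*)²·p*(1−p*)/E² = 2.706025·0.2500/0.000225 = 3006.694.
⌈3006.694⌉ = 3007.

n = 3007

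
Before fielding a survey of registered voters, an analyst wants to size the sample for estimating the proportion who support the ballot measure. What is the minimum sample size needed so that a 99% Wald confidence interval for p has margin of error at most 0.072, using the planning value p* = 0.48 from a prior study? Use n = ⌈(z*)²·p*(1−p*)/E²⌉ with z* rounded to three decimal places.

n = 320

z* = 2.576 at the 99% level.
p*(1−p*) = 0.2496.
(z*)²·p*(1−p*)/E² = 6.635776·0.2496/0.005184 = 319.500.
Rounding up, n = 320.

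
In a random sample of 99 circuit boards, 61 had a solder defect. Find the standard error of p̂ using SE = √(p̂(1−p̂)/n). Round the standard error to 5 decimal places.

With x = 61 successes in n = 99, p̂ = 0.61616.
p̂(1−p̂) = 0.61616·0.38384 = 0.236507.
SE = √(0.236507/99) = 0.04888.

SE = 0.04888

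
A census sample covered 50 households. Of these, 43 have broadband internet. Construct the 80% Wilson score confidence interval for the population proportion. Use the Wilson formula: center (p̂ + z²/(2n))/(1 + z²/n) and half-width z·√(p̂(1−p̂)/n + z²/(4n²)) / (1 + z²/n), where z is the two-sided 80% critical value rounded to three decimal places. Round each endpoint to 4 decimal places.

Here p̂ = 43/50 = 0.86000 and z = 1.282 (z² = 1.643524).
1 + z²/n = 1.032870.
Center = (0.86000 + 0.016435)/1.032870 = 0.84854.
Radicand: p̂(1−p̂)/n + z²/(4n²) = 0.002408000 + 0.000164352 = 0.002572352.
Half-width = z·√(radicand)/denom = 1.282·0.050718/1.032870 = 0.06295.
CI: 0.84854 ± 0.06295 = (0.7856, 0.9115).

(0.7856, 0.9115)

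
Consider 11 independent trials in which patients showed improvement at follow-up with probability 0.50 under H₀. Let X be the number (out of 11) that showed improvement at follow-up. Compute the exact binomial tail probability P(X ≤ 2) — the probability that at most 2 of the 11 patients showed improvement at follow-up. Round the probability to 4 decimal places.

X is binomial with n = 11 and p = 0.50.
P(X ≤ 2) = C(11,0)·0.50^0·0.50^11 + C(11,1)·0.50^1·0.50^10 + C(11,2)·0.50^2·0.50^9.
= 0.000488 + 0.005371 + 0.026855 = 0.0327.

P = 0.0327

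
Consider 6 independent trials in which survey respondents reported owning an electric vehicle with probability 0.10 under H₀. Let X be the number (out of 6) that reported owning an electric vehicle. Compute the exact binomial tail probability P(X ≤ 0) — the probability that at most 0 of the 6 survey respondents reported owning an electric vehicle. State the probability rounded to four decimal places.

P = 0.5314

X ~ Binomial(n=6, p=0.10).
P(X ≤ 0) = C(6,0)·0.10^0·0.90^6.
= 0.531441 = 0.5314.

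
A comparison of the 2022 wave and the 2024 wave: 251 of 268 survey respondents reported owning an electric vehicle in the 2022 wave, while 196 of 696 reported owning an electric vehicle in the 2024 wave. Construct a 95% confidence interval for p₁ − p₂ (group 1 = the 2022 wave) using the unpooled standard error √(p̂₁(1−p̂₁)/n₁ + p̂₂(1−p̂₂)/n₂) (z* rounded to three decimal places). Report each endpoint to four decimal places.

p̂₁ = 251/268 = 0.93657, p̂₂ = 196/696 = 0.28161; p̂₁ − p̂₂ = 0.65496.
SE = √(0.000221676 + 0.000290669) = √0.000512345 = 0.022635.
For 95% confidence, z* = 1.960. Margin of error = 0.04436.
CI: 0.65496 ± 0.04436 = (0.6106, 0.6993).

(0.6106, 0.6993)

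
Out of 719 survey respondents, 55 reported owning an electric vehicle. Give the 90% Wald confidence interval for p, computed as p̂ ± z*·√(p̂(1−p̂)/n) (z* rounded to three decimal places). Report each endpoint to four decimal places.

With x = 55 successes in n = 719, p̂ = 0.07650.
Standard error of p̂: √(0.070644/719) = √0.000098253 = 0.009912.
For 90% confidence, z* = 1.645.
Margin of error: 1.645 × 0.009912 = 0.01631.
CI: 0.07650 ± 0.01631 = (0.0602, 0.0928).

(0.0602, 0.0928)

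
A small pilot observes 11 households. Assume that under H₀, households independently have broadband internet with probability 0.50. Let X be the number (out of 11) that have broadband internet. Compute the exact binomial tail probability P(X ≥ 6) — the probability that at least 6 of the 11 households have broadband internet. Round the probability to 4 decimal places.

X is binomial with n = 11 and p = 0.50.
P(X ≥ 6) = Σ_{j=6}^{11} C(11,j)·0.50^j·0.50^{11−j}.
= 0.225586 + 0.161133 + 0.080566 + 0.026855 + 0.005371 + 0.000488 = 0.5000.

P = 0.5000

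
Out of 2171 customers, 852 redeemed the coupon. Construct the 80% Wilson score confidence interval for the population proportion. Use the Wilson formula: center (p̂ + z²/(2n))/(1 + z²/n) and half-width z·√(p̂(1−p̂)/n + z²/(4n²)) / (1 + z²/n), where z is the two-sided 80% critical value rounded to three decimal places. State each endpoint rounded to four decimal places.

p̂ = 852/2171 = 0.39245; z = 1.282, so z² = 1.643524.
1 + z²/n = 1.000757.
Adjusted center: (0.39245 + z²/(2n))/1.000757 = 0.39253.
Radicand: p̂(1−p̂)/n + z²/(4n²) = 0.000109826 + 0.000000087 = 0.000109913.
Half-width = 1.282·√0.000109913/1.000757 = 0.01343.
So the interval runs from 0.3791 to 0.4060.

(0.3791, 0.4060)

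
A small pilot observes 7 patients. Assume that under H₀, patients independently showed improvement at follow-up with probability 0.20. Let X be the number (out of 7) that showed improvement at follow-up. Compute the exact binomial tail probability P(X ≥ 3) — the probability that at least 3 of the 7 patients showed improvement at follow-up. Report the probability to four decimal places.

P = 0.1480

X is binomial with n = 7 and p = 0.20.
P(X ≥ 3) = Σ_{j=3}^{7} C(7,j)·0.20^j·0.80^{7−j}.
= 0.114688 + 0.028672 + 0.004301 + 0.000358 + 0.000013 = 0.1480.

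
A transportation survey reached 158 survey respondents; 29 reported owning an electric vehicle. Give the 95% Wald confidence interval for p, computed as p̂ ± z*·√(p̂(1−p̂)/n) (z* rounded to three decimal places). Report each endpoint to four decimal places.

p̂ = 29/158 = 0.18354.
SE(p̂) = √(0.18354·0.81646/158) = 0.030797.
z* = 1.960 at the 95% level.
Margin of error: 1.960 × 0.030797 = 0.06036.
CI: 0.18354 ± 0.06036 = (0.1232, 0.2439).

(0.1232, 0.2439)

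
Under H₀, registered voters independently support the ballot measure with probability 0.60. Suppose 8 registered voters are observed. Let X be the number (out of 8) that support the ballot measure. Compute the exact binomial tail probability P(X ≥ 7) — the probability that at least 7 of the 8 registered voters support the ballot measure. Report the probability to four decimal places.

X ~ Binomial(n=8, p=0.60).
P(X ≥ 7) = C(8,7)·0.60^7·0.40^1 + C(8,8)·0.60^8·0.40^0.
= 0.089580 + 0.016796 = 0.1064.

P = 0.1064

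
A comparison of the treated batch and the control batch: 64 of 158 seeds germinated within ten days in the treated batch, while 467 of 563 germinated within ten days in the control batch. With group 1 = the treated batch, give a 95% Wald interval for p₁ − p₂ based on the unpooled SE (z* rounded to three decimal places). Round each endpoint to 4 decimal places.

p̂₁ = 0.40506, p̂₂ = 0.82948, so the observed difference is -0.42442.
Unpooled SE = √(p̂₁(1−p̂₁)/n₁ + p̂₂(1−p̂₂)/n₂) = √(0.001525234 + 0.000251225) = 0.042148.
For 95% confidence, z* = 1.960. Margin of error = 0.08261.
CI: -0.42442 ± 0.08261 = (-0.5070, -0.3418).

(-0.5070, -0.3418)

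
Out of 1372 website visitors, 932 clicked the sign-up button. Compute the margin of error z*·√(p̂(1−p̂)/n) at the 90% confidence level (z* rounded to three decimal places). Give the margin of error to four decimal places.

ME = 0.0207

p̂ = 932/1372 = 0.67930.
Standard error of p̂: √(0.217851/1372) = √0.000158784 = 0.012601.
For 90% confidence, z* = 1.645.
Margin of error = z*·SE = 1.645 × 0.012601 = 0.0207.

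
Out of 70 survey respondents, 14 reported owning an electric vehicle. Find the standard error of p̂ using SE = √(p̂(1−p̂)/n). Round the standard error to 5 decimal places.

p̂ = 14/70 = 0.20000.
p̂(1−p̂) = 0.160000.
SE = √(0.160000/70) = 0.04781.

SE = 0.04781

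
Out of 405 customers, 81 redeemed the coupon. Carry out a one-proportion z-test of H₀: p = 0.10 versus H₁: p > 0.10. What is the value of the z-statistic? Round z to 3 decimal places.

z = 6.708

p̂ = 81/405 = 0.20000.
Null standard error: √(0.10·0.90/405) = √0.000222222 = 0.014907.
z = (p̂ − p₀)/SE = (0.20000 − 0.10)/0.014907 = 6.708.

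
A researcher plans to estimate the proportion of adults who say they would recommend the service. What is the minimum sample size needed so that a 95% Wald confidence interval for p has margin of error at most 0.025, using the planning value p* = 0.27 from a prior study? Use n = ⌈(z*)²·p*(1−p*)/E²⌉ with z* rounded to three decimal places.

The 95% critical value is z* = 1.960.
p*(1−p*) = 0.1971.
Required n before rounding: 3.841600 × 0.1971 / 0.025² = 1211.487.
⌈1211.487⌉ = 1212.

n = 1212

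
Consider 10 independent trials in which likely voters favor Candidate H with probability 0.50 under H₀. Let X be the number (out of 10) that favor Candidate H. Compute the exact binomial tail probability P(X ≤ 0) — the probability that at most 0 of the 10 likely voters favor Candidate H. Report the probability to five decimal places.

X ~ Binomial(n=10, p=0.50).
P(X ≤ 0) = C(10,0)·0.50^0·0.50^10.
= 0.000977 = 0.00098.

P = 0.00098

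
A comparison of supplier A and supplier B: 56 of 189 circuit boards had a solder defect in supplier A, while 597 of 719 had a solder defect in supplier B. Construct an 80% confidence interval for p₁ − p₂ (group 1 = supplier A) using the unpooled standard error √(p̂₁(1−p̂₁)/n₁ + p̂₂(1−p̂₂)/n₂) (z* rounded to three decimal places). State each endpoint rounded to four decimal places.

(-0.5802, -0.4878)

p̂₁ = 0.29630, p̂₂ = 0.83032, so the observed difference is -0.53402.
Unpooled SE = √(p̂₁(1−p̂₁)/n₁ + p̂₂(1−p̂₂)/n₂) = √(0.001103200 + 0.000195951) = 0.036044.
z* = 1.282 at the 80% level. Margin = 1.282·0.036044 = 0.04621.
CI: -0.53402 ± 0.04621 = (-0.5802, -0.4878).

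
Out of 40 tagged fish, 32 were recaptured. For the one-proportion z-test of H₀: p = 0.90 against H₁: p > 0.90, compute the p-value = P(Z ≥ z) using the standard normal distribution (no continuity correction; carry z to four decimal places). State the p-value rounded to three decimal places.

Sample proportion p̂ = 32/40 = 0.80000.
Under H₀, SE = √(p₀(1−p₀)/n) = √(0.90·0.10/40) = √0.002250000 = 0.047434.
Test statistic (full precision, shown to 4 dp): z = (32/40 − 0.90)/SE₀ ≈ -2.1082.
From the standard normal, P(Z ≥ z) = 0.982.

p-value = 0.982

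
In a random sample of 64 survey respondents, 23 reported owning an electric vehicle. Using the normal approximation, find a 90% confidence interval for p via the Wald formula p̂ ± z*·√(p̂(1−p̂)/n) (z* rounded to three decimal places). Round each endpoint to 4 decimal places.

(0.2607, 0.4580)

With x = 23 successes in n = 64, p̂ = 0.35938.
Standard error of p̂: √(0.230225/64) = √0.003597260 = 0.059977.
z* = 1.645 at the 90% level.
Margin = 1.645·0.059977 = 0.09866.
Interval: 0.35938 ± 0.09866 → (0.2607, 0.4580).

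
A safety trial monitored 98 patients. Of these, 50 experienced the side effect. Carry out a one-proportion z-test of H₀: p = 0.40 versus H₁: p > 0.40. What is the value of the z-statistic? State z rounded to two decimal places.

z = 2.23

With x = 50 successes in n = 98, p̂ = 0.51020.
Under H₀, SE = √(p₀(1−p₀)/n) = √(0.40·0.60/98) = √0.002448980 = 0.049487.
z = (0.51020 − 0.40)/0.049487 = 0.11020/0.049487 = 2.23.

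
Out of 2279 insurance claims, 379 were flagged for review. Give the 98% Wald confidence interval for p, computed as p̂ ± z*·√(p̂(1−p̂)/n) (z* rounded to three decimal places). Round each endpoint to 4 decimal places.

With x = 379 successes in n = 2279, p̂ = 0.16630.
SE = √(p̂(1−p̂)/n) = √(0.138645/2279) = 0.007800.
z* = 2.326 at the 98% level.
Margin of error: 2.326 × 0.007800 = 0.01814.
CI: 0.16630 ± 0.01814 = (0.1482, 0.1844).

(0.1482, 0.1844)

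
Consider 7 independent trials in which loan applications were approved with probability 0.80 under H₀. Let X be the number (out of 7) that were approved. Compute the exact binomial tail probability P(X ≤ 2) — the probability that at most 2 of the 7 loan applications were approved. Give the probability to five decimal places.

P = 0.00467

X ~ Binomial(n=7, p=0.80).
P(X ≤ 2) = C(7,0)·0.80^0·0.20^7 + C(7,1)·0.80^1·0.20^6 + C(7,2)·0.80^2·0.20^5.
= 0.000013 + 0.000358 + 0.004301 = 0.00467.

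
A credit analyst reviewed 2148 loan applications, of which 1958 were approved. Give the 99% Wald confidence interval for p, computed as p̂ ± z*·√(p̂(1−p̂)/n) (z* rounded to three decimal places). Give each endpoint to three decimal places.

(0.896, 0.927)

The sample proportion is 1958/2148 = 0.91155.
Standard error of p̂: √(0.080630/2148) = √0.000037537 = 0.006127.
The 99% critical value is z* = 2.576.
Margin of error: 2.576 × 0.006127 = 0.01578.
CI: 0.91155 ± 0.01578 = (0.896, 0.927).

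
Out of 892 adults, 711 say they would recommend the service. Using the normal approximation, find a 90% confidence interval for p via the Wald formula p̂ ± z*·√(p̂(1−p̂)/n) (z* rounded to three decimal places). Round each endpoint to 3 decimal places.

(0.775, 0.819)

The sample proportion is 711/892 = 0.79709.
SE(p̂) = √(0.79709·0.20291/892) = 0.013466.
z* = 1.645 at the 90% level.
Margin of error: 1.645 × 0.013466 = 0.02215.
CI: 0.79709 ± 0.02215 = (0.775, 0.819).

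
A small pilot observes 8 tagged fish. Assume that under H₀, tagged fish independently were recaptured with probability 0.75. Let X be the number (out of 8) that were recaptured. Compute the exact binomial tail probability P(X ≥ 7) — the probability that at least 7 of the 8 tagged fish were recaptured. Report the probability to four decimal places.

X is binomial with n = 8 and p = 0.75.
P(X ≥ 7) = C(8,7)·0.75^7·0.25^1 + C(8,8)·0.75^8·0.25^0.
= 0.266968 + 0.100113 = 0.3671.

P = 0.3671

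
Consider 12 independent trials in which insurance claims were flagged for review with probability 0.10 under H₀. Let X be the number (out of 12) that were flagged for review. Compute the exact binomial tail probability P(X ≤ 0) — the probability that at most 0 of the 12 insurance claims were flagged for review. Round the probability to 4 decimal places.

X is binomial with n = 12 and p = 0.10.
P(X ≤ 0) = C(12,0)·0.10^0·0.90^12.
= 0.282430 = 0.2824.

P = 0.2824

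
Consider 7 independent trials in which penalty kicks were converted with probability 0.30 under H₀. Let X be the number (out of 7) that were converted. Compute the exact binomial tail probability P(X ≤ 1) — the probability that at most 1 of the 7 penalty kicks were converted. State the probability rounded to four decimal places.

X ~ Binomial(n=7, p=0.30).
P(X ≤ 1) = C(7,0)·0.30^0·0.70^7 + C(7,1)·0.30^1·0.70^6.
= 0.082354 + 0.247063 = 0.3294.

P = 0.3294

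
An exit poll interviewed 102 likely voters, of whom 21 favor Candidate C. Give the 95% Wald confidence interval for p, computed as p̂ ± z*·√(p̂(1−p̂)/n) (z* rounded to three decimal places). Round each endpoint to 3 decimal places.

With x = 21 successes in n = 102, p̂ = 0.20588.
SE = √(p̂(1−p̂)/n) = √(0.163495/102) = 0.040036.
z* = 1.960 at the 95% level.
Margin of error: 1.960 × 0.040036 = 0.07847.
CI: 0.20588 ± 0.07847 = (0.127, 0.284).

(0.127, 0.284)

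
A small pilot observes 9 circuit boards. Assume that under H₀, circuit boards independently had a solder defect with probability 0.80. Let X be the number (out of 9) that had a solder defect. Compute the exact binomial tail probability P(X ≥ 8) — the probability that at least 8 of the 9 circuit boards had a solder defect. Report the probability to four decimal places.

P = 0.4362

X is binomial with n = 9 and p = 0.80.
P(X ≥ 8) = C(9,8)·0.80^8·0.20^1 + C(9,9)·0.80^9·0.20^0.
= 0.301990 + 0.134218 = 0.4362.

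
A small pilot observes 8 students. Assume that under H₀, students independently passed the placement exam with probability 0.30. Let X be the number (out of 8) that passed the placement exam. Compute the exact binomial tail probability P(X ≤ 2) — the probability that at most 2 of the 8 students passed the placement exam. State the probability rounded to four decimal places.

X is binomial with n = 8 and p = 0.30.
P(X ≤ 2) = C(8,0)·0.30^0·0.70^8 + C(8,1)·0.30^1·0.70^7 + C(8,2)·0.30^2·0.70^6.
= 0.057648 + 0.197650 + 0.296475 = 0.5518.

P = 0.5518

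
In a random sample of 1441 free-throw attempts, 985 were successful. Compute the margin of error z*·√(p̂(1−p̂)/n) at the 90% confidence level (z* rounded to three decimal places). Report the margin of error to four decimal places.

ME = 0.0202

p̂ = 985/1441 = 0.68355.
Standard error of p̂: √(0.216308/1441) = √0.000150110 = 0.012252.
For 90% confidence, z* = 1.645.
So ME = 0.0202.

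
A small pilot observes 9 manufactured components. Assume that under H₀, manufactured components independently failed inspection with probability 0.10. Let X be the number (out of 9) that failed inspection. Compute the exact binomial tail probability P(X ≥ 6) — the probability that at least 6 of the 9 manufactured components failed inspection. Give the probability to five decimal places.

P = 0.00006

X is binomial with n = 9 and p = 0.10.
P(X ≥ 6) = C(9,6)·0.10^6·0.90^3 + C(9,7)·0.10^7·0.90^2 + C(9,8)·0.10^8·0.90^1 + C(9,9)·0.10^9·0.90^0.
= 0.000061 + 0.000003 + 0.000000 + 0.000000 = 0.00006.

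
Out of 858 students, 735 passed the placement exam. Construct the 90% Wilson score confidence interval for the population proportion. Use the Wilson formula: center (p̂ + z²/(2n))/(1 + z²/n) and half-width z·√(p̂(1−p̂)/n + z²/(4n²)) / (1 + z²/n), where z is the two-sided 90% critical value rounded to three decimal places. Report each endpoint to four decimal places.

(0.8358, 0.8752)

Here p̂ = 735/858 = 0.85664 and z = 1.645 (z² = 2.706025).
1 + z²/n = 1.003154.
Center = (0.85664 + 0.001577)/1.003154 = 0.85552.
Radicand: p̂(1−p̂)/n + z²/(4n²) = 0.000143130 + 0.000000919 = 0.000144049.
Half-width = z·√(radicand)/denom = 1.645·0.012002/1.003154 = 0.01968.
Interval: 0.85552 ± 0.01968 → (0.8358, 0.8752).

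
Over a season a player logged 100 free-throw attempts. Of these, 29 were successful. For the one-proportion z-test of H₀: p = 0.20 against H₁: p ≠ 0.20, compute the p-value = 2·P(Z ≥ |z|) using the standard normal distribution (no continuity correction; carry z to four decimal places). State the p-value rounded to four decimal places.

p-value = 0.0244

With x = 29 successes in n = 100, p̂ = 0.29000.
SE₀ = √(0.20·0.80/100) = 0.040000.
Test statistic (full precision, shown to 4 dp): z = (29/100 − 0.20)/SE₀ ≈ 2.2500.
p-value = 2·P(Z ≥ |z|) with z = 2.2500 → 0.0244.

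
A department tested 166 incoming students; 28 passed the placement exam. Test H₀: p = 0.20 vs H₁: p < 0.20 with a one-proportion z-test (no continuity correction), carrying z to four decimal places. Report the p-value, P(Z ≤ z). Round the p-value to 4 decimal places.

p̂ = 28/166 = 0.16867.
SE₀ = √(0.20·0.80/166) = 0.031046.
Test statistic (full precision, shown to 4 dp): z = (28/166 − 0.20)/SE₀ ≈ -1.0090.
From the standard normal, P(Z ≤ z) = 0.1565.

p-value = 0.1565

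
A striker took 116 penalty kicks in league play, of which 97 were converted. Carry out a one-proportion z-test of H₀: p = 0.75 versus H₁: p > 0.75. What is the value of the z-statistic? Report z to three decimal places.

p̂ = 97/116 = 0.83621.
SE₀ = √(0.75·0.25/116) = 0.040204.
Test statistic: z = 0.08621/0.040204 = 2.144.

z = 2.144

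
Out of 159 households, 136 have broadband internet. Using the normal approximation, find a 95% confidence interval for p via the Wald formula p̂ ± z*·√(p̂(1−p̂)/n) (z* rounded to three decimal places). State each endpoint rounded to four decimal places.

The sample proportion is 136/159 = 0.85535.
Standard error of p̂: √(0.123729/159) = √0.000778172 = 0.027896.
For 95% confidence, z* = 1.960.
Margin of error: 1.960 × 0.027896 = 0.05468.
So the interval runs from 0.8007 to 0.9100.

(0.8007, 0.9100)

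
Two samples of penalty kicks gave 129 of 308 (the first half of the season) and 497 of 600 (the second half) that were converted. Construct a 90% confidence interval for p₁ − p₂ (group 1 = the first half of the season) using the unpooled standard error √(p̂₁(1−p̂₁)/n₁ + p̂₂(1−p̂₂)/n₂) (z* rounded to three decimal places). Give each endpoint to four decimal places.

p̂₁ = 129/308 = 0.41883, p̂₂ = 497/600 = 0.82833; p̂₁ − p̂₂ = -0.40950.
SE = √(0.000790297 + 0.000236995) = √0.001027292 = 0.032051.
The 90% critical value is z* = 1.645. Margin of error = 0.05272.
So the interval runs from -0.4622 to -0.3568.

(-0.4622, -0.3568)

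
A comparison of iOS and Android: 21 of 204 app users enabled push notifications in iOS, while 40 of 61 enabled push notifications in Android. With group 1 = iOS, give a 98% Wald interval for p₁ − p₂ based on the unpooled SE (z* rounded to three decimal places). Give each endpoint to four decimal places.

(-0.7027, -0.4029)

p̂₁ = 21/204 = 0.10294, p̂₂ = 40/61 = 0.65574; p̂₁ − p̂₂ = -0.55280.
Unpooled SE = √(p̂₁(1−p̂₁)/n₁ + p̂₂(1−p̂₂)/n₂) = √(0.000452668 + 0.003700750) = 0.064447.
For 98% confidence, z* = 2.326. Margin = 2.326·0.064447 = 0.14990.
So the interval runs from -0.7027 to -0.4029.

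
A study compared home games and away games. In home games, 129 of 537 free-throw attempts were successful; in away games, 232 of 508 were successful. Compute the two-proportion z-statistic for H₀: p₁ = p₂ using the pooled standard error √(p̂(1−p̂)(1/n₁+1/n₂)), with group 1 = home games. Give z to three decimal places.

z = -7.355

p̂₁ = 129/537 = 0.24022, p̂₂ = 232/508 = 0.45669.
Pooled p̂ = (129+232)/(537+508) = 361/1045 = 0.34545.
SE = √[p̂(1−p̂)(1/n₁+1/n₂)] = √[0.34545·0.65455·(1/537+1/508)] ≈ 0.029431.
z = (p̂₁ − p̂₂)/SE = (0.24022 − 0.45669)/0.029431 = -0.21647/0.029431 = -7.355.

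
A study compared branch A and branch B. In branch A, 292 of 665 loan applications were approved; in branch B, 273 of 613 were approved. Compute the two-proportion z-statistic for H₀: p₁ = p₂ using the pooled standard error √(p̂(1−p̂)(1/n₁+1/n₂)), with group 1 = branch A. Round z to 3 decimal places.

z = -0.225

p̂₁ = 292/665 = 0.43910, p̂₂ = 273/613 = 0.44535.
Pooling: p̂ = 565/1278 = 0.44210.
SE = √[p̂(1−p̂)(1/n₁+1/n₂)] = √[0.44210·0.55790·(1/665+1/613)] ≈ 0.027808.
z = -0.00625/0.027808 = -0.225.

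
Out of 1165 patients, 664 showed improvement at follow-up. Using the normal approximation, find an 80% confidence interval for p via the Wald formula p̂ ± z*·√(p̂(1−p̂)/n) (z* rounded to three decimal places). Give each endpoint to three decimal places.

p̂ = 664/1165 = 0.56996.
Standard error of p̂: √(0.245106/1165) = √0.000210391 = 0.014505.
For 80% confidence, z* = 1.282.
Margin = 1.282·0.014505 = 0.01860.
So the interval runs from 0.551 to 0.589.

(0.551, 0.589)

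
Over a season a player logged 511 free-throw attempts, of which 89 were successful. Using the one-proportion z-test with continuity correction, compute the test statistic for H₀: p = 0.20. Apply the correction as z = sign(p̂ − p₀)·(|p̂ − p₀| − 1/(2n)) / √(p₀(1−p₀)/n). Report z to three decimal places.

The sample proportion is 89/511 = 0.17417. p̂ − p₀ = -0.025832.
1/(2n) = 0.000978.
Corrected numerator: |-0.025832| − 0.000978 = 0.024854.
Null standard error: √(0.20·0.80/511) = √0.000313112 = 0.017695.
z = −0.024854/0.017695 = -1.405.

z = -1.405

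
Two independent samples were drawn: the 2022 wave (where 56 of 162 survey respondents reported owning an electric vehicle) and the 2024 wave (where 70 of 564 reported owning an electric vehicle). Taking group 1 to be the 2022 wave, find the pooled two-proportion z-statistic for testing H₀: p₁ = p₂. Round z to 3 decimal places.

Sample proportions: p̂₁ = 56/162 = 0.34568 and p̂₂ = 70/564 = 0.12411.
Pooled p̂ = (56+70)/(162+564) = 126/726 = 0.17355.
SE = √[p̂(1−p̂)(1/n₁+1/n₂)] = √[0.17355·0.82645·(1/162+1/564)] ≈ 0.033759.
z = (p̂₁ − p̂₂)/SE = (0.34568 − 0.12411)/0.033759 = 0.22157/0.033759 = 6.563.

z = 6.563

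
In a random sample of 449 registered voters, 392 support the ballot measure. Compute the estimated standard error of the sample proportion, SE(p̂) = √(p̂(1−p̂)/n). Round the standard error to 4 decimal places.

SE = 0.0157

With x = 392 successes in n = 449, p̂ = 0.87305.
p̂(1−p̂) = 0.110834.
SE = √(0.110834/449) = √0.000246846 = 0.0157.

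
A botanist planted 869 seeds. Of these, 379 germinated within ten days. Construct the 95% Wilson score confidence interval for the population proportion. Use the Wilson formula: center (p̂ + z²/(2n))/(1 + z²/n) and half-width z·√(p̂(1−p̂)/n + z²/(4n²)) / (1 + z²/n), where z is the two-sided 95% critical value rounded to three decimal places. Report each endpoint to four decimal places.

Here p̂ = 379/869 = 0.43613 and z = 1.960 (z² = 3.841600).
Denominator 1 + z²/n = 1 + 3.841600/869 = 1.004421.
Adjusted center: (0.43613 + z²/(2n))/1.004421 = 0.43641.
Radicand: p̂(1−p̂)/n + z²/(4n²) = 0.000282993 + 0.000001272 = 0.000284265.
Half-width = z·√(radicand)/denom = 1.960·0.016860/1.004421 = 0.03290.
CI: 0.43641 ± 0.03290 = (0.4035, 0.4693).

(0.4035, 0.4693)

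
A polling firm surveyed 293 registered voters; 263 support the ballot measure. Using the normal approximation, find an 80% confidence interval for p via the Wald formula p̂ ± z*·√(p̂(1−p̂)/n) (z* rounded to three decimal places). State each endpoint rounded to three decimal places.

Sample proportion p̂ = 263/293 = 0.89761.
SE = √(p̂(1−p̂)/n) = √(0.091906/293) = 0.017711.
The 80% critical value is z* = 1.282.
Margin = 1.282·0.017711 = 0.02271.
CI: 0.89761 ± 0.02271 = (0.875, 0.920).

(0.875, 0.920)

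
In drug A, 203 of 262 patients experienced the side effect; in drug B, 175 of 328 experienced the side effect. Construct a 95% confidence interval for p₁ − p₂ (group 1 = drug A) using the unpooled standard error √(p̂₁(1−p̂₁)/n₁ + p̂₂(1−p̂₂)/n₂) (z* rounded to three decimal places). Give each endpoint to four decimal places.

p̂₁ = 0.77481, p̂₂ = 0.53354, so the observed difference is 0.24127.
SE = √(0.000665954 + 0.000758766) = √0.001424720 = 0.037745.
For 95% confidence, z* = 1.960. Margin of error = 0.07398.
Interval: 0.24127 ± 0.07398 → (0.1673, 0.3153).

(0.1673, 0.3153)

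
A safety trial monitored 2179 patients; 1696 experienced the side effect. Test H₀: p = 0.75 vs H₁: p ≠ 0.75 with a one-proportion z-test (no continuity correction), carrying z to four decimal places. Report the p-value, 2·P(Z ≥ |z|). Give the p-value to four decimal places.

p̂ = 1696/2179 = 0.77834.
Null standard error: √(0.75·0.25/2179) = √0.000086049 = 0.009276.
z = (p̂ − p₀)/SE = (1696/2179 − 0.75)/0.009276 ≈ 3.0550.
p-value = 2·P(Z ≥ |z|) with z = 3.0550 → 0.0023.

p-value = 0.0023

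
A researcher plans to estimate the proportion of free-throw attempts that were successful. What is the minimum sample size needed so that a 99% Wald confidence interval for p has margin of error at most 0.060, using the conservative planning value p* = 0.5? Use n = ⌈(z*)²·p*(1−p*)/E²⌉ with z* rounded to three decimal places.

n = 461

The 99% critical value is z* = 2.576.
p*(1−p*) = 0.50·0.50 = 0.2500.
Required n before rounding: 6.635776 × 0.2500 / 0.060² = 460.818.
⌈460.818⌉ = 461.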